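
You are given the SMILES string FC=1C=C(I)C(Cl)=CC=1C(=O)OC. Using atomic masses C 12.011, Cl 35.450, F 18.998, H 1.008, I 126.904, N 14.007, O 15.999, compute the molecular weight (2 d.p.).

First, the molecular formula is C8H5ClFIO2 (counting implicit H from valence).
  C: 8 × 12.011 = 96.088
  Cl: 1 × 35.450 = 35.450
  F: 1 × 18.998 = 18.998
  H: 5 × 1.008 = 5.040
  I: 1 × 126.904 = 126.904
  O: 2 × 15.999 = 31.998
Sum: 8×12.011 + 1×35.450 + 1×18.998 + 5×1.008 + 1×126.904 + 2×15.999 = 314.478 → 314.48 g/mol.

314.48 g/mol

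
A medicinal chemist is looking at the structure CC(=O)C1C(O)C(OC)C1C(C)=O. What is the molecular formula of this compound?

C9H14O4

Walk through each heavy atom and fill implicit hydrogens from standard valence (C 4, N 3, O 2, S 2, halogen 1):
  atom 1: C, bond orders sum to 1 (valence 4) → 3 H
  atom 2: C, bond orders sum to 4 (valence 4) → 0 H
  atom 3: O, bond orders sum to 2 (valence 2) → 0 H
  atom 4: C, bond orders sum to 3 (valence 4) → 1 H
  atom 5: C, bond orders sum to 3 (valence 4) → 1 H
  atom 6: O, bond orders sum to 1 (valence 2) → 1 H
  atom 7: C, bond orders sum to 3 (valence 4) → 1 H
  atom 8: O, bond orders sum to 2 (valence 2) → 0 H
  atom 9: C, bond orders sum to 1 (valence 4) → 3 H
  atom 10: C, bond orders sum to 3 (valence 4) → 1 H
  atom 11: C, bond orders sum to 4 (valence 4) → 0 H
  atom 12: C, bond orders sum to 1 (valence 4) → 3 H
  atom 13: O, bond orders sum to 2 (valence 2) → 0 H
Totals → C:9, H:14, O:4.
In Hill order: C9H14O4.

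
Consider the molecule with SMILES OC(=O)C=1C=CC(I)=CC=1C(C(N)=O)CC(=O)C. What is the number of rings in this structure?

In SMILES, each pair of matching ring-closure digits denotes one ring-closing bond; the number of such bonds equals the number of independent rings.
Ring-closure bonds here: 1.

1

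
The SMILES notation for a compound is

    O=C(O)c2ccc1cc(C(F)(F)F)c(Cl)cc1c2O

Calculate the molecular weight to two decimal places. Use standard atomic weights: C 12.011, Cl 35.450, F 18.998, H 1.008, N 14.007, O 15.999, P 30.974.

First, the molecular formula is C12H6ClF3O3 (counting implicit H from valence).
  C: 12 × 12.011 = 144.132
  Cl: 1 × 35.450 = 35.450
  F: 3 × 18.998 = 56.994
  H: 6 × 1.008 = 6.048
  O: 3 × 15.999 = 47.997
Sum: 12×12.011 + 1×35.450 + 3×18.998 + 6×1.008 + 3×15.999 = 290.621 → 290.62 g/mol.

290.62 g/mol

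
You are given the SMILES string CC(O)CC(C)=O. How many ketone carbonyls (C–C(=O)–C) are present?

1

The ketone motif appears at heavy-atom position 5 in the SMILES.
Other groups present: 1 hydroxyl.
Ketone count: 1.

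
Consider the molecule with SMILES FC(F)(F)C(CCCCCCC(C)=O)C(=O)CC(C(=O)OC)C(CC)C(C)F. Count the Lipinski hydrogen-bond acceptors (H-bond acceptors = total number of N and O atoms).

4

N atoms: 0; O atoms: 4.
Lipinski HBA = 0 + 4 = 4.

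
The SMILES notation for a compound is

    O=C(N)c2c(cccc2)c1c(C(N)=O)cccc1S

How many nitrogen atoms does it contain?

2

Scan the SMILES for N atoms (remember two-letter symbols like Cl and Br are single atoms).
Nitrogen count: 2.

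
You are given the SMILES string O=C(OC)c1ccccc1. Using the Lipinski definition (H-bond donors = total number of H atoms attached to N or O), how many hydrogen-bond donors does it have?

Donors: find every N or O and count the H atoms it carries.
  atom 1 (O): bond orders sum to 2 → 0 H
  atom 3 (O): bond orders sum to 2 → 0 H
Lipinski HBD = 0.

0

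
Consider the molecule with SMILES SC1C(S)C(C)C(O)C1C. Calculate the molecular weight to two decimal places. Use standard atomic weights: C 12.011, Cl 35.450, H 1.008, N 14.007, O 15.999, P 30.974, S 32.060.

First, the molecular formula is C7H14OS2 (counting implicit H from valence).
  C: 7 × 12.011 = 84.077
  H: 14 × 1.008 = 14.112
  O: 1 × 15.999 = 15.999
  S: 2 × 32.060 = 64.120
Sum: 7×12.011 + 14×1.008 + 1×15.999 + 2×32.060 = 178.308 → 178.31 g/mol.

178.31 g/mol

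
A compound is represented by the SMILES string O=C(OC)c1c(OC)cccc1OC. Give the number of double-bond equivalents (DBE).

Molecular formula: C10H12O4.
DoU = (2C + 2 + N − H − X) / 2, where X is the halogen count and O/S are ignored.
    = (2·10 + 2 + 0 − 12 − 0) / 2 = 10 / 2 = 5.

5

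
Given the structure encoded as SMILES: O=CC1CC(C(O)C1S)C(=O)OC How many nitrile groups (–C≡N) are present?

Scan the SMILES for the nitrile motif — none present.
Groups that are present: 1 aldehyde, 1 ester, 1 hydroxyl, 1 thiol.

0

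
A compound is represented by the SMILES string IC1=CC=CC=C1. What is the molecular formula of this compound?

Walk through each heavy atom and fill implicit hydrogens from standard valence (C 4, N 3, O 2, S 2, halogen 1):
  atom 1: I (halogen, monovalent) → 0 H
  atom 2: C, bond orders sum to 4 (valence 4) → 0 H
  atom 3: C, bond orders sum to 3 (valence 4) → 1 H
  atom 4: C, bond orders sum to 3 (valence 4) → 1 H
  atom 5: C, bond orders sum to 3 (valence 4) → 1 H
  atom 6: C, bond orders sum to 3 (valence 4) → 1 H
  atom 7: C, bond orders sum to 3 (valence 4) → 1 H
Totals → C:6, H:5, I:1.

C6H5I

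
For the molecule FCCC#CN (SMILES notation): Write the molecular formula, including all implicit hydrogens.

C4H6FN

Walk through each heavy atom and fill implicit hydrogens from standard valence (C 4, N 3, O 2, S 2, halogen 1):
  atom 1: F (halogen, monovalent) → 0 H
  atom 2: C, bond orders sum to 2 (valence 4) → 2 H
  atom 3: C, bond orders sum to 2 (valence 4) → 2 H
  atom 4: C, bond orders sum to 4 (valence 4) → 0 H
  atom 5: C, bond orders sum to 4 (valence 4) → 0 H
  atom 6: N, bond orders sum to 1 (valence 3) → 2 H
Totals → C:4, H:6, F:1, N:1.
In Hill order: C4H6FN.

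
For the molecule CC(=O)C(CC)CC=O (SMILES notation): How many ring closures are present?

0

In SMILES, each pair of matching ring-closure digits denotes one ring-closing bond; the number of such bonds equals the number of independent rings.
Ring-closure bonds here: 0.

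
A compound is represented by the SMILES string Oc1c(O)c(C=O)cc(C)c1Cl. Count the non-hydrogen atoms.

Every atom symbol written in the SMILES (organic subset) is one heavy atom; implicit H are not written.
Heavy atoms by element → C:8, Cl:1, O:3.
Total: 12.

12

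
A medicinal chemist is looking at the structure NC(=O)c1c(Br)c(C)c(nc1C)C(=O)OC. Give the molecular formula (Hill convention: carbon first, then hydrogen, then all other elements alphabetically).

Walk through each heavy atom and fill implicit hydrogens from standard valence (C 4, N 3, O 2, S 2, halogen 1); for lowercase aromatic atoms, an aromatic c carries 1 H when it has two neighbours and 0 H with three, and aromatic n carries 0 H:
  atom 1: N, bond orders sum to 1 (valence 3) → 2 H
  atom 2: C, bond orders sum to 4 (valence 4) → 0 H
  atom 3: O, bond orders sum to 2 (valence 2) → 0 H
  atom 4: aromatic c, 3 neighbours → 0 H
  atom 5: aromatic c, 3 neighbours → 0 H
  atom 6: Br (halogen, monovalent) → 0 H
  atom 7: aromatic c, 3 neighbours → 0 H
  atom 8: C, bond orders sum to 1 (valence 4) → 3 H
  atom 9: aromatic c, 3 neighbours → 0 H
  atom 10: aromatic n, 2 neighbours → 0 H
  atom 11: aromatic c, 3 neighbours → 0 H
  atom 12: C, bond orders sum to 1 (valence 4) → 3 H
  atom 13: C, bond orders sum to 4 (valence 4) → 0 H
  atom 14: O, bond orders sum to 2 (valence 2) → 0 H
  atom 15: O, bond orders sum to 2 (valence 2) → 0 H
  atom 16: C, bond orders sum to 1 (valence 4) → 3 H
Totals → C:10, H:11, Br:1, N:2, O:3.

C10H11BrN2O3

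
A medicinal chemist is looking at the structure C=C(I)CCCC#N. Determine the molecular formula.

C6H8IN

Walk through each heavy atom and fill implicit hydrogens from standard valence (C 4, N 3, O 2, S 2, halogen 1):
  atom 1: C, bond orders sum to 2 (valence 4) → 2 H
  atom 2: C, bond orders sum to 4 (valence 4) → 0 H
  atom 3: I (halogen, monovalent) → 0 H
  atom 4: C, bond orders sum to 2 (valence 4) → 2 H
  atom 5: C, bond orders sum to 2 (valence 4) → 2 H
  atom 6: C, bond orders sum to 2 (valence 4) → 2 H
  atom 7: C, bond orders sum to 4 (valence 4) → 0 H
  atom 8: N, bond orders sum to 3 (valence 3) → 0 H
Totals → C:6, H:8, I:1, N:1.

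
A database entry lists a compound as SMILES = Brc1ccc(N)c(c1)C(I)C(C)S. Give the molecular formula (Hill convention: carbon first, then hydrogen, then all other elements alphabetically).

Walk through each heavy atom and fill implicit hydrogens from standard valence (C 4, N 3, O 2, S 2, halogen 1); for lowercase aromatic atoms, an aromatic c carries 1 H when it has two neighbours and 0 H with three, and aromatic n carries 0 H:
  atom 1: Br (halogen, monovalent) → 0 H
  atom 2: aromatic c, 3 neighbours → 0 H
  atom 3: aromatic c, 2 neighbours → 1 H
  atom 4: aromatic c, 2 neighbours → 1 H
  atom 5: aromatic c, 3 neighbours → 0 H
  atom 6: N, bond orders sum to 1 (valence 3) → 2 H
  atom 7: aromatic c, 3 neighbours → 0 H
  atom 8: aromatic c, 2 neighbours → 1 H
  atom 9: C, bond orders sum to 3 (valence 4) → 1 H
  atom 10: I (halogen, monovalent) → 0 H
  atom 11: C, bond orders sum to 3 (valence 4) → 1 H
  atom 12: C, bond orders sum to 1 (valence 4) → 3 H
  atom 13: S, bond orders sum to 1 (valence 2) → 1 H
Totals → C:9, H:11, Br:1, I:1, N:1, S:1.
In Hill order: C9H11BrINS.

C9H11BrINS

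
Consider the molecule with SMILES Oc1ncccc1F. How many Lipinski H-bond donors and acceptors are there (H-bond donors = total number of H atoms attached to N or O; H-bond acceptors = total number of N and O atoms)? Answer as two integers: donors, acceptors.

Donors: find every N or O and count the H atoms it carries.
  atom 1 (O): bond orders sum to 1 → 1 H
  atom 3 (N): bond orders sum to 3 → 0 H
Lipinski HBD = 1.
Acceptors: N atoms = 1, O atoms = 1 → HBA = 2.

1, 2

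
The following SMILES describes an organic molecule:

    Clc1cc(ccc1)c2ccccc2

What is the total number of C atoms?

12

Count every carbon token in the SMILES (each C, including those in ring-closure positions and inside branches).
Carbon count: 12.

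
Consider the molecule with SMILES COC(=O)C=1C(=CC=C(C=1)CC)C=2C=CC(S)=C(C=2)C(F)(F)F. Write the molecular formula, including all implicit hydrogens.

Walk through each heavy atom and fill implicit hydrogens from standard valence (C 4, N 3, O 2, S 2, halogen 1):
  atom 1: C, bond orders sum to 1 (valence 4) → 3 H
  atom 2: O, bond orders sum to 2 (valence 2) → 0 H
  atom 3: C, bond orders sum to 4 (valence 4) → 0 H
  atom 4: O, bond orders sum to 2 (valence 2) → 0 H
  atom 5: C, bond orders sum to 4 (valence 4) → 0 H
  atom 6: C, bond orders sum to 4 (valence 4) → 0 H
  atom 7: C, bond orders sum to 3 (valence 4) → 1 H
  atom 8: C, bond orders sum to 3 (valence 4) → 1 H
  atom 9: C, bond orders sum to 4 (valence 4) → 0 H
  atom 10: C, bond orders sum to 3 (valence 4) → 1 H
  atom 11: C, bond orders sum to 2 (valence 4) → 2 H
  atom 12: C, bond orders sum to 1 (valence 4) → 3 H
  atom 13: C, bond orders sum to 4 (valence 4) → 0 H
  atom 14: C, bond orders sum to 3 (valence 4) → 1 H
  atom 15: C, bond orders sum to 3 (valence 4) → 1 H
  atom 16: C, bond orders sum to 4 (valence 4) → 0 H
  atom 17: S, bond orders sum to 1 (valence 2) → 1 H
  atom 18: C, bond orders sum to 4 (valence 4) → 0 H
  atom 19: C, bond orders sum to 3 (valence 4) → 1 H
  atom 20: C, bond orders sum to 4 (valence 4) → 0 H
  atom 21: F (halogen, monovalent) → 0 H
  atom 22: F (halogen, monovalent) → 0 H
  atom 23: F (halogen, monovalent) → 0 H
Totals → C:17, H:15, F:3, O:2, S:1.
In Hill order: C17H15F3O2S.

C17H15F3O2S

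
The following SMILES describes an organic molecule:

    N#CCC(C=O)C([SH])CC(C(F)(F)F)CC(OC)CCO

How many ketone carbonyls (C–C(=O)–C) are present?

0

Scan the SMILES for the ketone motif — none present.
Groups that are present: 1 aldehyde, 1 ether, 1 hydroxyl, 1 nitrile, 1 thiol.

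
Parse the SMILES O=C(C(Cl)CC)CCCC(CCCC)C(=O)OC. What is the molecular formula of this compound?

Walk through each heavy atom and fill implicit hydrogens from standard valence (C 4, N 3, O 2, S 2, halogen 1):
  atom 1: O, bond orders sum to 2 (valence 2) → 0 H
  atom 2: C, bond orders sum to 4 (valence 4) → 0 H
  atom 3: C, bond orders sum to 3 (valence 4) → 1 H
  atom 4: Cl (halogen, monovalent) → 0 H
  atom 5: C, bond orders sum to 2 (valence 4) → 2 H
  atom 6: C, bond orders sum to 1 (valence 4) → 3 H
  atom 7: C, bond orders sum to 2 (valence 4) → 2 H
  atom 8: C, bond orders sum to 2 (valence 4) → 2 H
  atom 9: C, bond orders sum to 2 (valence 4) → 2 H
  atom 10: C, bond orders sum to 3 (valence 4) → 1 H
  atom 11: C, bond orders sum to 2 (valence 4) → 2 H
  atom 12: C, bond orders sum to 2 (valence 4) → 2 H
  atom 13: C, bond orders sum to 2 (valence 4) → 2 H
  atom 14: C, bond orders sum to 1 (valence 4) → 3 H
  atom 15: C, bond orders sum to 4 (valence 4) → 0 H
  atom 16: O, bond orders sum to 2 (valence 2) → 0 H
  atom 17: O, bond orders sum to 2 (valence 2) → 0 H
  atom 18: C, bond orders sum to 1 (valence 4) → 3 H
Totals → C:14, H:25, Cl:1, O:3.

C14H25ClO3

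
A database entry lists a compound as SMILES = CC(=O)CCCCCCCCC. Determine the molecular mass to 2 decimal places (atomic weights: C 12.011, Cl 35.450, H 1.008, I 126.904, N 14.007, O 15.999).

170.30 g/mol

First, the molecular formula is C11H22O (counting implicit H from valence).
  C: 11 × 12.011 = 132.121
  H: 22 × 1.008 = 22.176
  O: 1 × 15.999 = 15.999
Sum: 11×12.011 + 22×1.008 + 1×15.999 = 170.296 → 170.30 g/mol.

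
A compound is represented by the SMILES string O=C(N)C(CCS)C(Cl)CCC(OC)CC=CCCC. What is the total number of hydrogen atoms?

Walk through each heavy atom and fill implicit hydrogens from standard valence (C 4, N 3, O 2, S 2, halogen 1):
  atom 1: O, bond orders sum to 2 (valence 2) → 0 H
  atom 2: C, bond orders sum to 4 (valence 4) → 0 H
  atom 3: N, bond orders sum to 1 (valence 3) → 2 H
  atom 4: C, bond orders sum to 3 (valence 4) → 1 H
  atom 5: C, bond orders sum to 2 (valence 4) → 2 H
  atom 6: C, bond orders sum to 2 (valence 4) → 2 H
  atom 7: S, bond orders sum to 1 (valence 2) → 1 H
  atom 8: C, bond orders sum to 3 (valence 4) → 1 H
  atom 9: Cl (halogen, monovalent) → 0 H
  atom 10: C, bond orders sum to 2 (valence 4) → 2 H
  atom 11: C, bond orders sum to 2 (valence 4) → 2 H
  atom 12: C, bond orders sum to 3 (valence 4) → 1 H
  atom 13: O, bond orders sum to 2 (valence 2) → 0 H
  atom 14: C, bond orders sum to 1 (valence 4) → 3 H
  atom 15: C, bond orders sum to 2 (valence 4) → 2 H
  atom 16: C, bond orders sum to 3 (valence 4) → 1 H
  atom 17: C, bond orders sum to 3 (valence 4) → 1 H
  atom 18: C, bond orders sum to 2 (valence 4) → 2 H
  atom 19: C, bond orders sum to 2 (valence 4) → 2 H
  atom 20: C, bond orders sum to 1 (valence 4) → 3 H
Total hydrogens: 28.

28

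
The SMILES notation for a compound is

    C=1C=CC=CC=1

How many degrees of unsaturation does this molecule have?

Molecular formula: C6H6.
DoU = (2C + 2 + N − H − X) / 2, where X is the halogen count and O/S are ignored.
    = (2·6 + 2 + 0 − 6 − 0) / 2 = 8 / 2 = 4.

4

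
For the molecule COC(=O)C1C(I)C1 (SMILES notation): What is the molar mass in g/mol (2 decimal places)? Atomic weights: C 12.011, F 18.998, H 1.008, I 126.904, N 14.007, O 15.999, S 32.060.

First, the molecular formula is C5H7IO2 (counting implicit H from valence).
  C: 5 × 12.011 = 60.055
  H: 7 × 1.008 = 7.056
  I: 1 × 126.904 = 126.904
  O: 2 × 15.999 = 31.998
Sum: 5×12.011 + 7×1.008 + 1×126.904 + 2×15.999 = 226.013 → 226.01 g/mol.

226.01 g/mol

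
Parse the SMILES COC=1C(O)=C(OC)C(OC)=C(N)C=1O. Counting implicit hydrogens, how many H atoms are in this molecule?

Walk through each heavy atom and fill implicit hydrogens from standard valence (C 4, N 3, O 2, S 2, halogen 1):
  atom 1: C, bond orders sum to 1 (valence 4) → 3 H
  atom 2: O, bond orders sum to 2 (valence 2) → 0 H
  atom 3: C, bond orders sum to 4 (valence 4) → 0 H
  atom 4: C, bond orders sum to 4 (valence 4) → 0 H
  atom 5: O, bond orders sum to 1 (valence 2) → 1 H
  atom 6: C, bond orders sum to 4 (valence 4) → 0 H
  atom 7: O, bond orders sum to 2 (valence 2) → 0 H
  atom 8: C, bond orders sum to 1 (valence 4) → 3 H
  atom 9: C, bond orders sum to 4 (valence 4) → 0 H
  atom 10: O, bond orders sum to 2 (valence 2) → 0 H
  atom 11: C, bond orders sum to 1 (valence 4) → 3 H
  atom 12: C, bond orders sum to 4 (valence 4) → 0 H
  atom 13: N, bond orders sum to 1 (valence 3) → 2 H
  atom 14: C, bond orders sum to 4 (valence 4) → 0 H
  atom 15: O, bond orders sum to 1 (valence 2) → 1 H
Total hydrogens: 13.

13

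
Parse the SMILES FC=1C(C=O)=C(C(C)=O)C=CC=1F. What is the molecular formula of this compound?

Walk through each heavy atom and fill implicit hydrogens from standard valence (C 4, N 3, O 2, S 2, halogen 1):
  atom 1: F (halogen, monovalent) → 0 H
  atom 2: C, bond orders sum to 4 (valence 4) → 0 H
  atom 3: C, bond orders sum to 4 (valence 4) → 0 H
  atom 4: C, bond orders sum to 3 (valence 4) → 1 H
  atom 5: O, bond orders sum to 2 (valence 2) → 0 H
  atom 6: C, bond orders sum to 4 (valence 4) → 0 H
  atom 7: C, bond orders sum to 4 (valence 4) → 0 H
  atom 8: C, bond orders sum to 1 (valence 4) → 3 H
  atom 9: O, bond orders sum to 2 (valence 2) → 0 H
  atom 10: C, bond orders sum to 3 (valence 4) → 1 H
  atom 11: C, bond orders sum to 3 (valence 4) → 1 H
  atom 12: C, bond orders sum to 4 (valence 4) → 0 H
  atom 13: F (halogen, monovalent) → 0 H
Totals → C:9, H:6, F:2, O:2.
In Hill order: C9H6F2O2.

C9H6F2O2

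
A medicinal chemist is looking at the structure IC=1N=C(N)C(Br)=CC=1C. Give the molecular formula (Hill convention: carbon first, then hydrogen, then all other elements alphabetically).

Walk through each heavy atom and fill implicit hydrogens from standard valence (C 4, N 3, O 2, S 2, halogen 1):
  atom 1: I (halogen, monovalent) → 0 H
  atom 2: C, bond orders sum to 4 (valence 4) → 0 H
  atom 3: N, bond orders sum to 3 (valence 3) → 0 H
  atom 4: C, bond orders sum to 4 (valence 4) → 0 H
  atom 5: N, bond orders sum to 1 (valence 3) → 2 H
  atom 6: C, bond orders sum to 4 (valence 4) → 0 H
  atom 7: Br (halogen, monovalent) → 0 H
  atom 8: C, bond orders sum to 3 (valence 4) → 1 H
  atom 9: C, bond orders sum to 4 (valence 4) → 0 H
  atom 10: C, bond orders sum to 1 (valence 4) → 3 H
Totals → C:6, H:6, Br:1, I:1, N:2.
In Hill order: C6H6BrIN2.

C6H6BrIN2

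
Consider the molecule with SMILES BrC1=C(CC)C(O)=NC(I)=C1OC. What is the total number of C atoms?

Count every carbon token in the SMILES (each C, including those in ring-closure positions and inside branches).
Carbon count: 8.

8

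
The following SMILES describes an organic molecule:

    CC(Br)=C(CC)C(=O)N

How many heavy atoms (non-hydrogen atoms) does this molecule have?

9

Every atom symbol written in the SMILES (organic subset) is one heavy atom; implicit H are not written.
Heavy atoms by element → Br:1, C:6, N:1, O:1.
Total: 9.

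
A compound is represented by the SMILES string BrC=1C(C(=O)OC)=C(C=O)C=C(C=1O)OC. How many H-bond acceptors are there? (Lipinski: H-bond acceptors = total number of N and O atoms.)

N atoms: 0; O atoms: 5.
Lipinski HBA = 0 + 5 = 5.

5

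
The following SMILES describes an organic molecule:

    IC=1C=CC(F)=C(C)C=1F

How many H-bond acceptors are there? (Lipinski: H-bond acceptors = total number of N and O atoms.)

N atoms: 0; O atoms: 0.
Lipinski HBA = 0 + 0 = 0.

0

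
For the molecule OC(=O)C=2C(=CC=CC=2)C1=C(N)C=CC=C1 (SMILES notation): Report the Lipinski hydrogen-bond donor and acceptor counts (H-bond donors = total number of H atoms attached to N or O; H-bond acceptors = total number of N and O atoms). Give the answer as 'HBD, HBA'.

Donors: find every N or O and count the H atoms it carries.
  atom 1 (O): bond orders sum to 1 → 1 H
  atom 3 (O): bond orders sum to 2 → 0 H
  atom 12 (N): bond orders sum to 1 → 2 H
Lipinski HBD = 3.
Acceptors: N atoms = 1, O atoms = 2 → HBA = 3.

3, 3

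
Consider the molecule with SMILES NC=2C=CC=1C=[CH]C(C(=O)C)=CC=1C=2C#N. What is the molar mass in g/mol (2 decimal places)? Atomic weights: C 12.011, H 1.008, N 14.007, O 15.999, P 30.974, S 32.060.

210.24 g/mol

First, the molecular formula is C13H10N2O (counting implicit H from valence).
  C: 13 × 12.011 = 156.143
  H: 10 × 1.008 = 10.080
  N: 2 × 14.007 = 28.014
  O: 1 × 15.999 = 15.999
Sum: 13×12.011 + 10×1.008 + 2×14.007 + 1×15.999 = 210.236 → 210.24 g/mol.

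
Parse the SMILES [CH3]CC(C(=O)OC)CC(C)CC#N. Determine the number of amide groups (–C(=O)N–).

Scan the SMILES for the amide motif — none present.
Groups that are present: 1 ester, 1 nitrile.

0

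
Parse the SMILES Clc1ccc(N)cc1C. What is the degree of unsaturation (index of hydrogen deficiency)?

Molecular formula: C7H8ClN.
DoU = (2C + 2 + N − H − X) / 2, where X is the halogen count and O/S are ignored.
    = (2·7 + 2 + 1 − 8 − 1) / 2 = 8 / 2 = 4.

4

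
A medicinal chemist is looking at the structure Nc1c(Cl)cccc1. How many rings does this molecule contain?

1

In SMILES, each pair of matching ring-closure digits denotes one ring-closing bond; the number of such bonds equals the number of independent rings.
Ring-closure bonds here: 1.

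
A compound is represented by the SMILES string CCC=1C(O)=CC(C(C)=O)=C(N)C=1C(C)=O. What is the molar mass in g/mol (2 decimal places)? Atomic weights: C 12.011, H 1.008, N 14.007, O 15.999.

221.26 g/mol

First, the molecular formula is C12H15NO3 (counting implicit H from valence).
  C: 12 × 12.011 = 144.132
  H: 15 × 1.008 = 15.120
  N: 1 × 14.007 = 14.007
  O: 3 × 15.999 = 47.997
Sum: 12×12.011 + 15×1.008 + 1×14.007 + 3×15.999 = 221.256 → 221.26 g/mol.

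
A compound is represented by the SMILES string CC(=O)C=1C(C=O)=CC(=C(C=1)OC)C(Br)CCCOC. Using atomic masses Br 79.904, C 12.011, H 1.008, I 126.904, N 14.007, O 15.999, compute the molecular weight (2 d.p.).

First, the molecular formula is C15H19BrO4 (counting implicit H from valence).
  Br: 1 × 79.904 = 79.904
  C: 15 × 12.011 = 180.165
  H: 19 × 1.008 = 19.152
  O: 4 × 15.999 = 63.996
Sum: 1×79.904 + 15×12.011 + 19×1.008 + 4×15.999 = 343.217 → 343.22 g/mol.

343.22 g/mol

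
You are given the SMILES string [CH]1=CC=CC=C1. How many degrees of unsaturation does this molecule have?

4

Degree of unsaturation = (number of rings) + (number of π bonds).
Ring closures in the SMILES: 1.
π bonds: 3 double bonds (each 1 DoU) → 3 DoU from unsaturation.
Total DoU = 1 + 3 = 4.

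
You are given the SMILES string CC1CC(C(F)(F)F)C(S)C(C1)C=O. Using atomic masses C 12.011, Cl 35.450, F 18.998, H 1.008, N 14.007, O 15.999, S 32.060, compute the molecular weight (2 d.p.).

226.26 g/mol

First, the molecular formula is C9H13F3OS (counting implicit H from valence).
  C: 9 × 12.011 = 108.099
  F: 3 × 18.998 = 56.994
  H: 13 × 1.008 = 13.104
  O: 1 × 15.999 = 15.999
  S: 1 × 32.060 = 32.060
Sum: 9×12.011 + 3×18.998 + 13×1.008 + 1×15.999 + 1×32.060 = 226.256 → 226.26 g/mol.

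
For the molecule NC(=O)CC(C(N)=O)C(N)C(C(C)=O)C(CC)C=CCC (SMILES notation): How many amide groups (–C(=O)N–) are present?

The amide motif appears at heavy-atom positions 2, 6 in the SMILES.
Other groups present: 1 alkene, 1 ketone, 1 primary amine.
Amide count: 2.

2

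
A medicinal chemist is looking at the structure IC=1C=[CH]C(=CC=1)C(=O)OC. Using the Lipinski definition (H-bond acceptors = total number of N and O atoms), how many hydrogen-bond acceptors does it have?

N atoms: 0; O atoms: 2.
Lipinski HBA = 0 + 2 = 2.

2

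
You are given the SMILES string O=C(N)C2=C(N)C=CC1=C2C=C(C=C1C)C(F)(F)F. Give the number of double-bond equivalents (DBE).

Degree of unsaturation = (number of rings) + (number of π bonds).
Ring closures in the SMILES: 2.
π bonds: 6 double bonds (each 1 DoU) → 6 DoU from unsaturation.
Total DoU = 2 + 6 = 8.

8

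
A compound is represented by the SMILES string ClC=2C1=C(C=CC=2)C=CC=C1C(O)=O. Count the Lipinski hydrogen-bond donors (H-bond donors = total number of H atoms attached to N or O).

1

Donors: find every N or O and count the H atoms it carries.
  atom 13 (O): bond orders sum to 1 → 1 H
  atom 14 (O): bond orders sum to 2 → 0 H
Lipinski HBD = 1.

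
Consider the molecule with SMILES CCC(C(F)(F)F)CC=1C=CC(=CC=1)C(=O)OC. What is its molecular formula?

Walk through each heavy atom and fill implicit hydrogens from standard valence (C 4, N 3, O 2, S 2, halogen 1):
  atom 1: C, bond orders sum to 1 (valence 4) → 3 H
  atom 2: C, bond orders sum to 2 (valence 4) → 2 H
  atom 3: C, bond orders sum to 3 (valence 4) → 1 H
  atom 4: C, bond orders sum to 4 (valence 4) → 0 H
  atom 5: F (halogen, monovalent) → 0 H
  atom 6: F (halogen, monovalent) → 0 H
  atom 7: F (halogen, monovalent) → 0 H
  atom 8: C, bond orders sum to 2 (valence 4) → 2 H
  atom 9: C, bond orders sum to 4 (valence 4) → 0 H
  atom 10: C, bond orders sum to 3 (valence 4) → 1 H
  atom 11: C, bond orders sum to 3 (valence 4) → 1 H
  atom 12: C, bond orders sum to 4 (valence 4) → 0 H
  atom 13: C, bond orders sum to 3 (valence 4) → 1 H
  atom 14: C, bond orders sum to 3 (valence 4) → 1 H
  atom 15: C, bond orders sum to 4 (valence 4) → 0 H
  atom 16: O, bond orders sum to 2 (valence 2) → 0 H
  atom 17: O, bond orders sum to 2 (valence 2) → 0 H
  atom 18: C, bond orders sum to 1 (valence 4) → 3 H
Totals → C:13, H:15, F:3, O:2.
In Hill order: C13H15F3O2.

C13H15F3O2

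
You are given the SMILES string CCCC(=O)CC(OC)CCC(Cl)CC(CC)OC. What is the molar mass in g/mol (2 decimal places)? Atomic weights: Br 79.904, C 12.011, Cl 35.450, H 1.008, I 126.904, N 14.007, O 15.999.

First, the molecular formula is C15H29ClO3 (counting implicit H from valence).
  C: 15 × 12.011 = 180.165
  Cl: 1 × 35.450 = 35.450
  H: 29 × 1.008 = 29.232
  O: 3 × 15.999 = 47.997
Sum: 15×12.011 + 1×35.450 + 29×1.008 + 3×15.999 = 292.844 → 292.84 g/mol.

292.84 g/mol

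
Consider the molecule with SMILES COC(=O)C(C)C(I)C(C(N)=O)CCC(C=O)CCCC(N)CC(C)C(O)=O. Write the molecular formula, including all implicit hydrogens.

Walk through each heavy atom and fill implicit hydrogens from standard valence (C 4, N 3, O 2, S 2, halogen 1):
  atom 1: C, bond orders sum to 1 (valence 4) → 3 H
  atom 2: O, bond orders sum to 2 (valence 2) → 0 H
  atom 3: C, bond orders sum to 4 (valence 4) → 0 H
  atom 4: O, bond orders sum to 2 (valence 2) → 0 H
  atom 5: C, bond orders sum to 3 (valence 4) → 1 H
  atom 6: C, bond orders sum to 1 (valence 4) → 3 H
  atom 7: C, bond orders sum to 3 (valence 4) → 1 H
  atom 8: I (halogen, monovalent) → 0 H
  atom 9: C, bond orders sum to 3 (valence 4) → 1 H
  atom 10: C, bond orders sum to 4 (valence 4) → 0 H
  atom 11: N, bond orders sum to 1 (valence 3) → 2 H
  atom 12: O, bond orders sum to 2 (valence 2) → 0 H
  atom 13: C, bond orders sum to 2 (valence 4) → 2 H
  atom 14: C, bond orders sum to 2 (valence 4) → 2 H
  atom 15: C, bond orders sum to 3 (valence 4) → 1 H
  atom 16: C, bond orders sum to 3 (valence 4) → 1 H
  atom 17: O, bond orders sum to 2 (valence 2) → 0 H
  atom 18: C, bond orders sum to 2 (valence 4) → 2 H
  atom 19: C, bond orders sum to 2 (valence 4) → 2 H
  atom 20: C, bond orders sum to 2 (valence 4) → 2 H
  atom 21: C, bond orders sum to 3 (valence 4) → 1 H
  atom 22: N, bond orders sum to 1 (valence 3) → 2 H
  atom 23: C, bond orders sum to 2 (valence 4) → 2 H
  atom 24: C, bond orders sum to 3 (valence 4) → 1 H
  atom 25: C, bond orders sum to 1 (valence 4) → 3 H
  atom 26: C, bond orders sum to 4 (valence 4) → 0 H
  atom 27: O, bond orders sum to 1 (valence 2) → 1 H
  atom 28: O, bond orders sum to 2 (valence 2) → 0 H
Totals → C:19, H:33, I:1, N:2, O:6.

C19H33IN2O6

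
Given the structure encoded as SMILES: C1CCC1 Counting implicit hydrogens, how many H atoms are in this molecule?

8

Walk through each heavy atom and fill implicit hydrogens from standard valence (C 4, N 3, O 2, S 2, halogen 1):
  atom 1: C, bond orders sum to 2 (valence 4) → 2 H
  atom 2: C, bond orders sum to 2 (valence 4) → 2 H
  atom 3: C, bond orders sum to 2 (valence 4) → 2 H
  atom 4: C, bond orders sum to 2 (valence 4) → 2 H
Total hydrogens: 8.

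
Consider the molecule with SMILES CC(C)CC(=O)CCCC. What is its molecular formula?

Walk through each heavy atom and fill implicit hydrogens from standard valence (C 4, N 3, O 2, S 2, halogen 1):
  atom 1: C, bond orders sum to 1 (valence 4) → 3 H
  atom 2: C, bond orders sum to 3 (valence 4) → 1 H
  atom 3: C, bond orders sum to 1 (valence 4) → 3 H
  atom 4: C, bond orders sum to 2 (valence 4) → 2 H
  atom 5: C, bond orders sum to 4 (valence 4) → 0 H
  atom 6: O, bond orders sum to 2 (valence 2) → 0 H
  atom 7: C, bond orders sum to 2 (valence 4) → 2 H
  atom 8: C, bond orders sum to 2 (valence 4) → 2 H
  atom 9: C, bond orders sum to 2 (valence 4) → 2 H
  atom 10: C, bond orders sum to 1 (valence 4) → 3 H
Totals → C:9, H:18, O:1.

C9H18O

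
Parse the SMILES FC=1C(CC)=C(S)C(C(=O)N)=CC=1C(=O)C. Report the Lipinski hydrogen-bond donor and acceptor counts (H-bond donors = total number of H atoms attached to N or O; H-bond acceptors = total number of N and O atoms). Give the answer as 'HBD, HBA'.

Donors: find every N or O and count the H atoms it carries.
  atom 10 (O): bond orders sum to 2 → 0 H
  atom 11 (N): bond orders sum to 1 → 2 H
  atom 15 (O): bond orders sum to 2 → 0 H
Lipinski HBD = 2.
Acceptors: N atoms = 1, O atoms = 2 → HBA = 3.

2, 3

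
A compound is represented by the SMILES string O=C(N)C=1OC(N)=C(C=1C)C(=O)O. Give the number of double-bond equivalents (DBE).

Degree of unsaturation = (number of rings) + (number of π bonds).
Ring closures in the SMILES: 1.
π bonds: 4 double bonds (each 1 DoU) → 4 DoU from unsaturation.
Total DoU = 1 + 4 = 5.

5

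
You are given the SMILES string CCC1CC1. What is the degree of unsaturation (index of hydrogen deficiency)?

1

Degree of unsaturation = (number of rings) + (number of π bonds).
Ring closures in the SMILES: 1.
π bonds: none → 0 DoU from unsaturation.
Total DoU = 1 + 0 = 1.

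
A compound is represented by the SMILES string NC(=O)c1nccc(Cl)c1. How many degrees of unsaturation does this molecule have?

Molecular formula: C6H5ClN2O.
DoU = (2C + 2 + N − H − X) / 2, where X is the halogen count and O/S are ignored.
    = (2·6 + 2 + 2 − 5 − 1) / 2 = 10 / 2 = 5.

5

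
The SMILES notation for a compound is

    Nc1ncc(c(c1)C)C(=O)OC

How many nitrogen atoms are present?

2

Scan the SMILES for N atoms (remember two-letter symbols like Cl and Br are single atoms).
Nitrogen count: 2.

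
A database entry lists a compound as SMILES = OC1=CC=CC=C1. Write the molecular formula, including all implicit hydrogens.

C6H6O

Walk through each heavy atom and fill implicit hydrogens from standard valence (C 4, N 3, O 2, S 2, halogen 1):
  atom 1: O, bond orders sum to 1 (valence 2) → 1 H
  atom 2: C, bond orders sum to 4 (valence 4) → 0 H
  atom 3: C, bond orders sum to 3 (valence 4) → 1 H
  atom 4: C, bond orders sum to 3 (valence 4) → 1 H
  atom 5: C, bond orders sum to 3 (valence 4) → 1 H
  atom 6: C, bond orders sum to 3 (valence 4) → 1 H
  atom 7: C, bond orders sum to 3 (valence 4) → 1 H
Totals → C:6, H:6, O:1.
In Hill order: C6H6O.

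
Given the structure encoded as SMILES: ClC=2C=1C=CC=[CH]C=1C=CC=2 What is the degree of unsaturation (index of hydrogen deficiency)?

7

Degree of unsaturation = (number of rings) + (number of π bonds).
Ring closures in the SMILES: 2.
π bonds: 5 double bonds (each 1 DoU) → 5 DoU from unsaturation.
Total DoU = 2 + 5 = 7.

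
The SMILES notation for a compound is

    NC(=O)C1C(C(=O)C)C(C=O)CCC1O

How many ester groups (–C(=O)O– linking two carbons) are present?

0

Scan the SMILES for the ester motif — none present.
Groups that are present: 1 aldehyde, 1 amide, 1 hydroxyl, 1 ketone.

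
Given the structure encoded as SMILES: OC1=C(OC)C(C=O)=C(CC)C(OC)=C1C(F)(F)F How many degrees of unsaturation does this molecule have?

Degree of unsaturation = (number of rings) + (number of π bonds).
Ring closures in the SMILES: 1.
π bonds: 4 double bonds (each 1 DoU) → 4 DoU from unsaturation.
Total DoU = 1 + 4 = 5.

5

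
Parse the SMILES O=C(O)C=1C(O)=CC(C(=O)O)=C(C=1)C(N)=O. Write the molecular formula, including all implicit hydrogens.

Walk through each heavy atom and fill implicit hydrogens from standard valence (C 4, N 3, O 2, S 2, halogen 1):
  atom 1: O, bond orders sum to 2 (valence 2) → 0 H
  atom 2: C, bond orders sum to 4 (valence 4) → 0 H
  atom 3: O, bond orders sum to 1 (valence 2) → 1 H
  atom 4: C, bond orders sum to 4 (valence 4) → 0 H
  atom 5: C, bond orders sum to 4 (valence 4) → 0 H
  atom 6: O, bond orders sum to 1 (valence 2) → 1 H
  atom 7: C, bond orders sum to 3 (valence 4) → 1 H
  atom 8: C, bond orders sum to 4 (valence 4) → 0 H
  atom 9: C, bond orders sum to 4 (valence 4) → 0 H
  atom 10: O, bond orders sum to 2 (valence 2) → 0 H
  atom 11: O, bond orders sum to 1 (valence 2) → 1 H
  atom 12: C, bond orders sum to 4 (valence 4) → 0 H
  atom 13: C, bond orders sum to 3 (valence 4) → 1 H
  atom 14: C, bond orders sum to 4 (valence 4) → 0 H
  atom 15: N, bond orders sum to 1 (valence 3) → 2 H
  atom 16: O, bond orders sum to 2 (valence 2) → 0 H
Totals → C:9, H:7, N:1, O:6.

C9H7NO6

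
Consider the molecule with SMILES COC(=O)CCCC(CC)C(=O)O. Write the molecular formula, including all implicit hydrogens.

C9H16O4

Walk through each heavy atom and fill implicit hydrogens from standard valence (C 4, N 3, O 2, S 2, halogen 1):
  atom 1: C, bond orders sum to 1 (valence 4) → 3 H
  atom 2: O, bond orders sum to 2 (valence 2) → 0 H
  atom 3: C, bond orders sum to 4 (valence 4) → 0 H
  atom 4: O, bond orders sum to 2 (valence 2) → 0 H
  atom 5: C, bond orders sum to 2 (valence 4) → 2 H
  atom 6: C, bond orders sum to 2 (valence 4) → 2 H
  atom 7: C, bond orders sum to 2 (valence 4) → 2 H
  atom 8: C, bond orders sum to 3 (valence 4) → 1 H
  atom 9: C, bond orders sum to 2 (valence 4) → 2 H
  atom 10: C, bond orders sum to 1 (valence 4) → 3 H
  atom 11: C, bond orders sum to 4 (valence 4) → 0 H
  atom 12: O, bond orders sum to 2 (valence 2) → 0 H
  atom 13: O, bond orders sum to 1 (valence 2) → 1 H
Totals → C:9, H:16, O:4.
In Hill order: C9H16O4.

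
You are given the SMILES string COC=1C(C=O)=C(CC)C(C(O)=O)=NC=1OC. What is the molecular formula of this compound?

C11H13NO5

Walk through each heavy atom and fill implicit hydrogens from standard valence (C 4, N 3, O 2, S 2, halogen 1):
  atom 1: C, bond orders sum to 1 (valence 4) → 3 H
  atom 2: O, bond orders sum to 2 (valence 2) → 0 H
  atom 3: C, bond orders sum to 4 (valence 4) → 0 H
  atom 4: C, bond orders sum to 4 (valence 4) → 0 H
  atom 5: C, bond orders sum to 3 (valence 4) → 1 H
  atom 6: O, bond orders sum to 2 (valence 2) → 0 H
  atom 7: C, bond orders sum to 4 (valence 4) → 0 H
  atom 8: C, bond orders sum to 2 (valence 4) → 2 H
  atom 9: C, bond orders sum to 1 (valence 4) → 3 H
  atom 10: C, bond orders sum to 4 (valence 4) → 0 H
  atom 11: C, bond orders sum to 4 (valence 4) → 0 H
  atom 12: O, bond orders sum to 1 (valence 2) → 1 H
  atom 13: O, bond orders sum to 2 (valence 2) → 0 H
  atom 14: N, bond orders sum to 3 (valence 3) → 0 H
  atom 15: C, bond orders sum to 4 (valence 4) → 0 H
  atom 16: O, bond orders sum to 2 (valence 2) → 0 H
  atom 17: C, bond orders sum to 1 (valence 4) → 3 H
Totals → C:11, H:13, N:1, O:5.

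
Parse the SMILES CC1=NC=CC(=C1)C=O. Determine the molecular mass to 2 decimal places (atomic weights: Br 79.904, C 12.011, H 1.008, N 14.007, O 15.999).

121.14 g/mol

First, the molecular formula is C7H7NO (counting implicit H from valence).
  C: 7 × 12.011 = 84.077
  H: 7 × 1.008 = 7.056
  N: 1 × 14.007 = 14.007
  O: 1 × 15.999 = 15.999
Sum: 7×12.011 + 7×1.008 + 1×14.007 + 1×15.999 = 121.139 → 121.14 g/mol.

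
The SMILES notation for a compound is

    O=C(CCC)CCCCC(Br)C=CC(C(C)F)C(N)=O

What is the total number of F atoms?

1

Scan the SMILES for F atoms (remember two-letter symbols like Cl and Br are single atoms).
Fluorine count: 1.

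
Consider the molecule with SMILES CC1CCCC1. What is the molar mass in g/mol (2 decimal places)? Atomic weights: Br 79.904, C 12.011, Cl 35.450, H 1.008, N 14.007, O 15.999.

First, the molecular formula is C6H12 (counting implicit H from valence).
  C: 6 × 12.011 = 72.066
  H: 12 × 1.008 = 12.096
Sum: 6×12.011 + 12×1.008 = 84.162 → 84.16 g/mol.

84.16 g/mol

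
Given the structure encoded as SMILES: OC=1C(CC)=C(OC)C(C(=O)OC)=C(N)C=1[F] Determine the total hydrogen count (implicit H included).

Walk through each heavy atom and fill implicit hydrogens from standard valence (C 4, N 3, O 2, S 2, halogen 1):
  atom 1: O, bond orders sum to 1 (valence 2) → 1 H
  atom 2: C, bond orders sum to 4 (valence 4) → 0 H
  atom 3: C, bond orders sum to 4 (valence 4) → 0 H
  atom 4: C, bond orders sum to 2 (valence 4) → 2 H
  atom 5: C, bond orders sum to 1 (valence 4) → 3 H
  atom 6: C, bond orders sum to 4 (valence 4) → 0 H
  atom 7: O, bond orders sum to 2 (valence 2) → 0 H
  atom 8: C, bond orders sum to 1 (valence 4) → 3 H
  atom 9: C, bond orders sum to 4 (valence 4) → 0 H
  atom 10: C, bond orders sum to 4 (valence 4) → 0 H
  atom 11: O, bond orders sum to 2 (valence 2) → 0 H
  atom 12: O, bond orders sum to 2 (valence 2) → 0 H
  atom 13: C, bond orders sum to 1 (valence 4) → 3 H
  atom 14: C, bond orders sum to 4 (valence 4) → 0 H
  atom 15: N, bond orders sum to 1 (valence 3) → 2 H
  atom 16: C, bond orders sum to 4 (valence 4) → 0 H
  atom 17: F with explicit H count 0
Total hydrogens: 14.

14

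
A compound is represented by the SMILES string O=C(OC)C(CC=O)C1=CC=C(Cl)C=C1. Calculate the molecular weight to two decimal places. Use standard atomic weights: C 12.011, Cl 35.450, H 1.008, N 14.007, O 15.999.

226.66 g/mol

First, the molecular formula is C11H11ClO3 (counting implicit H from valence).
  C: 11 × 12.011 = 132.121
  Cl: 1 × 35.450 = 35.450
  H: 11 × 1.008 = 11.088
  O: 3 × 15.999 = 47.997
Sum: 11×12.011 + 1×35.450 + 11×1.008 + 3×15.999 = 226.656 → 226.66 g/mol.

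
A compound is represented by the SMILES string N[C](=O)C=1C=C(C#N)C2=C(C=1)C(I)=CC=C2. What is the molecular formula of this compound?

C12H7IN2O

Walk through each heavy atom and fill implicit hydrogens from standard valence (C 4, N 3, O 2, S 2, halogen 1):
  atom 1: N, bond orders sum to 1 (valence 3) → 2 H
  atom 2: C with explicit H count 0
  atom 3: O, bond orders sum to 2 (valence 2) → 0 H
  atom 4: C, bond orders sum to 4 (valence 4) → 0 H
  atom 5: C, bond orders sum to 3 (valence 4) → 1 H
  atom 6: C, bond orders sum to 4 (valence 4) → 0 H
  atom 7: C, bond orders sum to 4 (valence 4) → 0 H
  atom 8: N, bond orders sum to 3 (valence 3) → 0 H
  atom 9: C, bond orders sum to 4 (valence 4) → 0 H
  atom 10: C, bond orders sum to 4 (valence 4) → 0 H
  atom 11: C, bond orders sum to 3 (valence 4) → 1 H
  atom 12: C, bond orders sum to 4 (valence 4) → 0 H
  atom 13: I (halogen, monovalent) → 0 H
  atom 14: C, bond orders sum to 3 (valence 4) → 1 H
  atom 15: C, bond orders sum to 3 (valence 4) → 1 H
  atom 16: C, bond orders sum to 3 (valence 4) → 1 H
Totals → C:12, H:7, I:1, N:2, O:1.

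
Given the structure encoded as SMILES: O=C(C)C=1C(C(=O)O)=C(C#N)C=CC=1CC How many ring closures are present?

1

In SMILES, each pair of matching ring-closure digits denotes one ring-closing bond; the number of such bonds equals the number of independent rings.
Ring-closure bonds here: 1.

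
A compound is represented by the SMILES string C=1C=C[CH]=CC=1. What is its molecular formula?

Walk through each heavy atom and fill implicit hydrogens from standard valence (C 4, N 3, O 2, S 2, halogen 1):
  atom 1: C, bond orders sum to 3 (valence 4) → 1 H
  atom 2: C, bond orders sum to 3 (valence 4) → 1 H
  atom 3: C, bond orders sum to 3 (valence 4) → 1 H
  atom 4: C with explicit H count 1
  atom 5: C, bond orders sum to 3 (valence 4) → 1 H
  atom 6: C, bond orders sum to 3 (valence 4) → 1 H
Totals → C:6, H:6.
In Hill order: C6H6.

C6H6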